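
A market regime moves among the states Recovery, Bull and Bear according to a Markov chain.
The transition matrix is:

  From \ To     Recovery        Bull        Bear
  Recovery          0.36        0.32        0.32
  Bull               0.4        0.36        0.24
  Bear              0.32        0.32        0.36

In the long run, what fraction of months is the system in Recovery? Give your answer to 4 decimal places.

0.3611

Let the stationary distribution be π with π = πP and π_1 + π_2 + π_3 = 1.
π_1 = 0.36·π_1 + 0.4·π_2 + 0.32·π_3
π_2 = 0.32·π_1 + 0.36·π_2 + 0.32·π_3
Solving with the normalization constraint gives π = (0.3611, 0.3333, 0.3056).
So the stationary probability of Recovery is 0.3611.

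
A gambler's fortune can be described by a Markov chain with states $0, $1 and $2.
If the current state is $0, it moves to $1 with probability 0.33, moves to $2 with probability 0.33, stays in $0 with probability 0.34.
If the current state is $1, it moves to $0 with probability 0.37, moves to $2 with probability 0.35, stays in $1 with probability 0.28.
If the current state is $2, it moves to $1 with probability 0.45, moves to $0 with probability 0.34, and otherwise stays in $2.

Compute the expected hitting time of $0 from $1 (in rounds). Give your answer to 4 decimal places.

2.7717

Let t(s) be the expected number of rounds to first reach $0 from state s, with t($0) = 0. Conditioning on the first round:
t($1) = 1 + 0.28·t($1) + 0.35·t($2)
t($2) = 1 + 0.45·t($1) + 0.21·t($2)
Solving: t($1) = 2.7717, t($2) = 2.8446.
Expected rounds from $1 to $0: 2.7717.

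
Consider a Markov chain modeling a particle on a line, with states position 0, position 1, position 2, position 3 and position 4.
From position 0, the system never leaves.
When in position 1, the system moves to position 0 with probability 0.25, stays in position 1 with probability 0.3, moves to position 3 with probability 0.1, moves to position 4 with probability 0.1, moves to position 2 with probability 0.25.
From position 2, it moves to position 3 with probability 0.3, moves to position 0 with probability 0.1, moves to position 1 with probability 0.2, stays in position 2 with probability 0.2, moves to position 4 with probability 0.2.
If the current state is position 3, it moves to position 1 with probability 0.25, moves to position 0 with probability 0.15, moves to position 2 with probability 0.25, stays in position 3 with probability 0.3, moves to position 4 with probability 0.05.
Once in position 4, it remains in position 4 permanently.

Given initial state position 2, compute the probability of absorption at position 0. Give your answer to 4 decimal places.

0.5168

Let h(s) be the probability of absorption at position 0 starting from transient state s. Then h(position 0) = 1 and h(position 4) = 0. By first-step analysis:
h(position 1) = 0.25·1 + 0.3·h(position 1) + 0.25·h(position 2) + 0.1·h(position 3) + 0.1·0
h(position 2) = 0.1·1 + 0.2·h(position 1) + 0.2·h(position 2) + 0.3·h(position 3) + 0.2·0
h(position 3) = 0.15·1 + 0.25·h(position 1) + 0.25·h(position 2) + 0.3·h(position 3) + 0.05·0
Solving: h(position 1) = 0.6309, h(position 2) = 0.5168, h(position 3) = 0.6242.
Starting from position 2, the probability is 0.5168.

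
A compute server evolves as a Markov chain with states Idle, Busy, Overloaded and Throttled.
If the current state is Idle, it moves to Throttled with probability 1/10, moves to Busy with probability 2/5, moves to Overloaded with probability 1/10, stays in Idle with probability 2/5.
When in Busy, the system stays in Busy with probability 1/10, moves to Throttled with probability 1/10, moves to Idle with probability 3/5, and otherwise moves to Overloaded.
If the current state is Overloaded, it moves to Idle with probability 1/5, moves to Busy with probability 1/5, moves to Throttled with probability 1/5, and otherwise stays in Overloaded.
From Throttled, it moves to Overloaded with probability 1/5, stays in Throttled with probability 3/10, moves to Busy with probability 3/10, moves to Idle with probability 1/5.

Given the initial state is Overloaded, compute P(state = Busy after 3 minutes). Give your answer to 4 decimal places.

0.2580

Propagate the distribution vector 3 minutes from Overloaded.
After 0 minutes: (0.0000, 0.0000, 1.0000, 0.0000)
After 1 minute: (0.2000, 0.2000, 0.4000, 0.2000)
After 2 minutes: (0.3200, 0.2400, 0.2600, 0.1800)
After 3 minutes: (0.3600, 0.2580, 0.2200, 0.1620)
P(in Busy after 3 minutes) = 0.2580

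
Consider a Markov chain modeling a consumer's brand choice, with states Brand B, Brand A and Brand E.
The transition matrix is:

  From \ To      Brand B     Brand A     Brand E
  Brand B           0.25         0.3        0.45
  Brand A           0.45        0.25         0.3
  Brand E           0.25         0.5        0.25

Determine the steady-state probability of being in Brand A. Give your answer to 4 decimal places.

0.3488

Let the stationary distribution be π with π = πP and π_1 + π_2 + π_3 = 1.
π_1 = 0.25·π_1 + 0.45·π_2 + 0.25·π_3
π_2 = 0.3·π_1 + 0.25·π_2 + 0.5·π_3
Solving with the normalization constraint gives π = (0.3198, 0.3488, 0.3314).
So the stationary probability of Brand A is 0.3488.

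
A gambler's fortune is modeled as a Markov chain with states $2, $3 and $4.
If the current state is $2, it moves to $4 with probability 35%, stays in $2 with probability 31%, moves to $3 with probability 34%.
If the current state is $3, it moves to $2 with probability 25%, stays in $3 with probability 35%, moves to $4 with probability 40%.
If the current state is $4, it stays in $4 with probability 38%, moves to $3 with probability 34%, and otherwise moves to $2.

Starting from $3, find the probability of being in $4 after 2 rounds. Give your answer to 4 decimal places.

Sum over the intermediate state after 1 round:
P = P($3→$2)·P($2→$4) + P($3→$3)·P($3→$4) + P($3→$4)·P($4→$4)
  = 0.25×0.35 + 0.35×0.4 + 0.4×0.38
  = 0.0875 + 0.1400 + 0.1520 = 0.3795

0.3795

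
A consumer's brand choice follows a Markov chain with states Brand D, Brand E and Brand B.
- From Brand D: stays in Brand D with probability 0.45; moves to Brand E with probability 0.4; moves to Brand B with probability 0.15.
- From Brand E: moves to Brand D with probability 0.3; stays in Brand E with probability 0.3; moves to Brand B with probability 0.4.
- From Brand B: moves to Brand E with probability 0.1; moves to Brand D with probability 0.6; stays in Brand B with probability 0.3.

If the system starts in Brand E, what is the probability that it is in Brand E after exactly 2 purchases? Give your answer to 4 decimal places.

0.2500

Sum over the intermediate state after 1 purchase:
P = P(Brand E→Brand D)·P(Brand D→Brand E) + P(Brand E→Brand E)·P(Brand E→Brand E) + P(Brand E→Brand B)·P(Brand B→Brand E)
  = 0.3×0.4 + 0.3×0.3 + 0.4×0.1
  = 0.1200 + 0.0900 + 0.0400 = 0.2500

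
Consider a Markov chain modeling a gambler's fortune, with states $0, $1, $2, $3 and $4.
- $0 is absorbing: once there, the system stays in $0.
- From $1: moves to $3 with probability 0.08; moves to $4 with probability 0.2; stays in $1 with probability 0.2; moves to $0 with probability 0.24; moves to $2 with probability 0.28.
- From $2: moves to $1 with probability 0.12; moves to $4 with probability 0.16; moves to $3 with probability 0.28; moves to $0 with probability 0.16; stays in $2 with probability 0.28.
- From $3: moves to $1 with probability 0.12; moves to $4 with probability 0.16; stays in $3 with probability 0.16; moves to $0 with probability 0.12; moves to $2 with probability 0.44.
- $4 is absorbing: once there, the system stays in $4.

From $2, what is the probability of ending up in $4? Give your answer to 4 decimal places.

Let h(s) be the probability of absorption at $4 starting from transient state s. Then h($4) = 1 and h($0) = 0. By first-step analysis:
h($1) = 0.24·0 + 0.2·h($1) + 0.28·h($2) + 0.08·h($3) + 0.2·1
h($2) = 0.16·0 + 0.12·h($1) + 0.28·h($2) + 0.28·h($3) + 0.16·1
h($3) = 0.12·0 + 0.12·h($1) + 0.44·h($2) + 0.16·h($3) + 0.16·1
Solving: h($1) = 0.4795, h($2) = 0.5059, h($3) = 0.5240.
Starting from $2, the probability is 0.5059.

0.5059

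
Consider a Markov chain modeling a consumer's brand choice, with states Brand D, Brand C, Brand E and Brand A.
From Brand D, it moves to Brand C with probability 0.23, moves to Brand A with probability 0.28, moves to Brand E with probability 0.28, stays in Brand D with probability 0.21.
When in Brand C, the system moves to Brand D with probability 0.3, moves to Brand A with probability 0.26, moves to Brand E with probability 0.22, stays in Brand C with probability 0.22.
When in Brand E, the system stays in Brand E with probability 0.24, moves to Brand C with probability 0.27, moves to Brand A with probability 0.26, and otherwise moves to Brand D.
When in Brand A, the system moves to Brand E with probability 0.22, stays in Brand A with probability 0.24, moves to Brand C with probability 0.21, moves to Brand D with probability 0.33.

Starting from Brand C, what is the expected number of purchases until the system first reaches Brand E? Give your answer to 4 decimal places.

4.2204

Let t(s) be the expected number of purchases to first reach Brand E from state s, with t(Brand E) = 0. Conditioning on the first purchase:
t(Brand D) = 1 + 0.21·t(Brand D) + 0.23·t(Brand C) + 0.28·t(Brand A)
t(Brand C) = 1 + 0.3·t(Brand D) + 0.22·t(Brand C) + 0.26·t(Brand A)
t(Brand A) = 1 + 0.33·t(Brand D) + 0.21·t(Brand C) + 0.24·t(Brand A)
Solving: t(Brand D) = 3.9880, t(Brand C) = 4.2204, t(Brand A) = 4.2136.
Expected purchases from Brand C to Brand E: 4.2204.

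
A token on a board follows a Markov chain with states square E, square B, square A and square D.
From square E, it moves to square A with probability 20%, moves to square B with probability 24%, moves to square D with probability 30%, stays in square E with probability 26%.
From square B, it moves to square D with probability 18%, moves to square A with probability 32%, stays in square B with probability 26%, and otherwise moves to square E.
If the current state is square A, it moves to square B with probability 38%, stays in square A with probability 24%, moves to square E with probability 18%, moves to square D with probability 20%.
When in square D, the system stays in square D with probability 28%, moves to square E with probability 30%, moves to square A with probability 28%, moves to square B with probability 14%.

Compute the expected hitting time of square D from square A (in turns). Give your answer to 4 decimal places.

4.6435

Let t(s) be the expected number of turns to first reach square D from state s, with t(square D) = 0. Conditioning on the first turn:
t(square E) = 1 + 0.26·t(square E) + 0.24·t(square B) + 0.2·t(square A)
t(square B) = 1 + 0.24·t(square E) + 0.26·t(square B) + 0.32·t(square A)
t(square A) = 1 + 0.18·t(square E) + 0.38·t(square B) + 0.24·t(square A)
Solving: t(square E) = 4.1303, t(square B) = 4.6989, t(square A) = 4.6435.
Expected turns from square A to square D: 4.6435.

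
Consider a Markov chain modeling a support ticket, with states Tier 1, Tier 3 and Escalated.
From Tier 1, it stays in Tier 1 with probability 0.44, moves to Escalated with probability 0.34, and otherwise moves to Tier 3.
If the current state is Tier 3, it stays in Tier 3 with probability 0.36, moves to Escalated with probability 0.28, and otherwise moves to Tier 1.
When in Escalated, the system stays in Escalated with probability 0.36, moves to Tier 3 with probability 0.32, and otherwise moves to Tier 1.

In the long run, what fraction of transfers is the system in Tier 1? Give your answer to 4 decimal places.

0.3770

Let the stationary distribution be π with π = πP and π_1 + π_2 + π_3 = 1.
π_1 = 0.44·π_1 + 0.36·π_2 + 0.32·π_3
π_2 = 0.22·π_1 + 0.36·π_2 + 0.32·π_3
Solving with the normalization constraint gives π = (0.3770, 0.2941, 0.3289).
So the stationary probability of Tier 1 is 0.3770.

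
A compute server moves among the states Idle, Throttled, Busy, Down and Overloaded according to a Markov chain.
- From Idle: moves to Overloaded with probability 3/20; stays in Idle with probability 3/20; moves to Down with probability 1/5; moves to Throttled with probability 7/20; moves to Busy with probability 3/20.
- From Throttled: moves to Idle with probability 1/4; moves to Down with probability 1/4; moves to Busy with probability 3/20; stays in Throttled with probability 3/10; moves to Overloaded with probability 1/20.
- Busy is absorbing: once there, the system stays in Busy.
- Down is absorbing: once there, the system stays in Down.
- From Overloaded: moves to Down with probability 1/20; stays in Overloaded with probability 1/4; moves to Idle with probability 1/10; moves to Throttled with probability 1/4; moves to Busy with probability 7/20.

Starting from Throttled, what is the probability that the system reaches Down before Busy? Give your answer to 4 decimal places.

0.5687

Let h(s) be the probability of absorption at Down starting from transient state s. Then h(Down) = 1 and h(Busy) = 0. By first-step analysis:
h(Idle) = 0.15·h(Idle) + 0.35·h(Throttled) + 0.15·0 + 0.2·1 + 0.15·h(Overloaded)
h(Throttled) = 0.25·h(Idle) + 0.3·h(Throttled) + 0.15·0 + 0.25·1 + 0.05·h(Overloaded)
h(Overloaded) = 0.1·h(Idle) + 0.25·h(Throttled) + 0.35·0 + 0.05·1 + 0.25·h(Overloaded)
Solving: h(Idle) = 0.5271, h(Throttled) = 0.5687, h(Overloaded) = 0.3265.
Starting from Throttled, the probability is 0.5687.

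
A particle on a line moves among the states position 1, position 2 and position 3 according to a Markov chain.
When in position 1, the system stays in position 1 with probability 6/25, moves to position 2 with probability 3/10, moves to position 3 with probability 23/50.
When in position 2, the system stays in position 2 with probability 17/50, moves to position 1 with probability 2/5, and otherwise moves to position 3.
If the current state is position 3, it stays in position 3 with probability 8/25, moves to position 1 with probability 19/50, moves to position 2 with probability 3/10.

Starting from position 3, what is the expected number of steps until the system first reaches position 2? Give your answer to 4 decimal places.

Let t(s) be the expected number of steps to first reach position 2 from state s, with t(position 2) = 0. Conditioning on the first step:
t(position 1) = 1 + 0.24·t(position 1) + 0.46·t(position 3)
t(position 3) = 1 + 0.38·t(position 1) + 0.32·t(position 3)
Solving: t(position 1) = 3.3333, t(position 3) = 3.3333.
Expected steps from position 3 to position 2: 3.3333.

3.3333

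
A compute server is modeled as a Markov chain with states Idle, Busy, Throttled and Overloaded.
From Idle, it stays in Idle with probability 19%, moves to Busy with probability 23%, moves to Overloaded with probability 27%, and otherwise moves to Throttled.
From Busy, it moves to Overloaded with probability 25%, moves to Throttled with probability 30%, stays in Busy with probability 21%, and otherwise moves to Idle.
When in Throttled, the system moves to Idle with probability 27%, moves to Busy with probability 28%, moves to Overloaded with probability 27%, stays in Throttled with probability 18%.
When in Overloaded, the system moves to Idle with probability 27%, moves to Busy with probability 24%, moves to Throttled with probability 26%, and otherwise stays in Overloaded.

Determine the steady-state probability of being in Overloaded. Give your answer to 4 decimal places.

Let the stationary distribution be π with π = πP and π_1 + π_2 + π_3 + π_4 = 1.
π_1 = 0.19·π_1 + 0.24·π_2 + 0.27·π_3 + 0.27·π_4
π_2 = 0.23·π_1 + 0.21·π_2 + 0.28·π_3 + 0.24·π_4
π_3 = 0.31·π_1 + 0.3·π_2 + 0.18·π_3 + 0.26·π_4
Solving with the normalization constraint gives π = (0.2433, 0.2408, 0.2609, 0.2550).
So the stationary probability of Overloaded is 0.2550.

0.2550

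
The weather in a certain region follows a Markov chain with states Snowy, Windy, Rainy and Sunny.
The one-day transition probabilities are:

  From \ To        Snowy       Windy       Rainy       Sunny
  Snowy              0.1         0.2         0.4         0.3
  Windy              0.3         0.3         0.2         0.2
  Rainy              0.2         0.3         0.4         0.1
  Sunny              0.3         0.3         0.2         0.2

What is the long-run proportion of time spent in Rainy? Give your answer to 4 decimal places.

0.3061

Let the stationary distribution be π with π = πP and π_1 + π_2 + π_3 + π_4 = 1.
π_1 = 0.1·π_1 + 0.3·π_2 + 0.2·π_3 + 0.3·π_4
π_2 = 0.2·π_1 + 0.3·π_2 + 0.3·π_3 + 0.3·π_4
π_3 = 0.4·π_1 + 0.2·π_2 + 0.4·π_3 + 0.2·π_4
Solving with the normalization constraint gives π = (0.2245, 0.2776, 0.3061, 0.1918).
So the stationary probability of Rainy is 0.3061.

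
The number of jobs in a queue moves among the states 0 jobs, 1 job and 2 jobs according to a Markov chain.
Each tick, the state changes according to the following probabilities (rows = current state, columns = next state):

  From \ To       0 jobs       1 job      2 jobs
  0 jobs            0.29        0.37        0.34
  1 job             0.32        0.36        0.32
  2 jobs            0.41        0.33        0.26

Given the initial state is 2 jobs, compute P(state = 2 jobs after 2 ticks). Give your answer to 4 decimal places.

Sum over the intermediate state after 1 tick:
P = P(2 jobs→0 jobs)·P(0 jobs→2 jobs) + P(2 jobs→1 job)·P(1 job→2 jobs) + P(2 jobs→2 jobs)·P(2 jobs→2 jobs)
  = 0.41×0.34 + 0.33×0.32 + 0.26×0.26
  = 0.1394 + 0.1056 + 0.0676 = 0.3126

0.3126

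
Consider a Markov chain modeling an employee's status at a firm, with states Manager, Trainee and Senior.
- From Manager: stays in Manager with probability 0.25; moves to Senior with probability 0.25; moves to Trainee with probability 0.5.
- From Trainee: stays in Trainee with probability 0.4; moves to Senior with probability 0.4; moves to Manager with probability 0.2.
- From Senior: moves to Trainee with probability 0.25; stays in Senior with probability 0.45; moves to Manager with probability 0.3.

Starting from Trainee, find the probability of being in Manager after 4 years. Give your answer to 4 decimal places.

0.2508

Propagate the distribution vector 4 years from Trainee.
After 0 years: (0.0000, 1.0000, 0.0000)
After 1 year: (0.2000, 0.4000, 0.4000)
After 2 years: (0.2500, 0.3600, 0.3900)
After 3 years: (0.2515, 0.3665, 0.3820)
After 4 years: (0.2508, 0.3679, 0.3814)
P(in Manager after 4 years) = 0.2508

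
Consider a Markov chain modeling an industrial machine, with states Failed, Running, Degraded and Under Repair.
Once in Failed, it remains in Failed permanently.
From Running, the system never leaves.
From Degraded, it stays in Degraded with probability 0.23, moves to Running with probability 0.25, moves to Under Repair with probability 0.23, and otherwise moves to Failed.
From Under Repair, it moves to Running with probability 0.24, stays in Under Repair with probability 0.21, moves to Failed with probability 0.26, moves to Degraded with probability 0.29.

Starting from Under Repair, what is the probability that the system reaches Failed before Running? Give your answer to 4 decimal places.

0.5249

Let h(s) be the probability of absorption at Failed starting from transient state s. Then h(Failed) = 1 and h(Running) = 0. By first-step analysis:
h(Degraded) = 0.29·1 + 0.25·0 + 0.23·h(Degraded) + 0.23·h(Under Repair)
h(Under Repair) = 0.26·1 + 0.24·0 + 0.29·h(Degraded) + 0.21·h(Under Repair)
Solving: h(Degraded) = 0.5334, h(Under Repair) = 0.5249.
Starting from Under Repair, the probability is 0.5249.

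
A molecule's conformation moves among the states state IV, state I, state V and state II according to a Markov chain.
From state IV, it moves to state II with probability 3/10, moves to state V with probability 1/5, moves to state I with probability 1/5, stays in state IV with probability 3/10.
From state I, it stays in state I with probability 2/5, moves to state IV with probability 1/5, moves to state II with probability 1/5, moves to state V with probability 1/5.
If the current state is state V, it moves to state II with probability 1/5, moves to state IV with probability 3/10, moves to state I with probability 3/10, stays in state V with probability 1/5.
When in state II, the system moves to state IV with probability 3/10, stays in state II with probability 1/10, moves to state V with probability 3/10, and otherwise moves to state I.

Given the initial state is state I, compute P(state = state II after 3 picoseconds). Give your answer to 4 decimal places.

Propagate the distribution vector 3 picoseconds from state I.
After 0 picoseconds: (0.0000, 1.0000, 0.0000, 0.0000)
After 1 picosecond: (0.2000, 0.4000, 0.2000, 0.2000)
After 2 picoseconds: (0.2600, 0.3200, 0.2200, 0.2000)
After 3 picoseconds: (0.2680, 0.3060, 0.2200, 0.2060)
P(in state II after 3 picoseconds) = 0.2060

0.2060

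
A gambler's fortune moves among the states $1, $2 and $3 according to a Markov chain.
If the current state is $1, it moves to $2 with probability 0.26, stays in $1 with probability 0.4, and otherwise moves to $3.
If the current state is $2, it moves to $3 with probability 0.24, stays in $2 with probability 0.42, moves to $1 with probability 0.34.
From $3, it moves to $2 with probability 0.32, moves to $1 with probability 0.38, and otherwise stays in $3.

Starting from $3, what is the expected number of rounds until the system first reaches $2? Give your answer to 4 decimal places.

3.3700

Let t(s) be the expected number of rounds to first reach $2 from state s, with t($2) = 0. Conditioning on the first round:
t($1) = 1 + 0.4·t($1) + 0.34·t($3)
t($3) = 1 + 0.38·t($1) + 0.3·t($3)
Solving: t($1) = 3.5763, t($3) = 3.3700.
Expected rounds from $3 to $2: 3.3700.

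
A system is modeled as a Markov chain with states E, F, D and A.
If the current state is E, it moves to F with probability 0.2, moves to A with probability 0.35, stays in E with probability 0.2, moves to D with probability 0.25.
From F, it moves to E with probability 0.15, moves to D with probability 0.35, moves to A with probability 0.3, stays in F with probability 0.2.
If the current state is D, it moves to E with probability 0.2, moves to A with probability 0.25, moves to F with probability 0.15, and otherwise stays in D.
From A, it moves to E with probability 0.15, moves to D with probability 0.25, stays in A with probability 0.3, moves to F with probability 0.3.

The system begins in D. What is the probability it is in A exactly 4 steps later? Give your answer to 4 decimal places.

Propagate the distribution vector 4 steps from D.
After 0 steps: (0.0000, 0.0000, 1.0000, 0.0000)
After 1 step: (0.2000, 0.1500, 0.4000, 0.2500)
After 2 steps: (0.1800, 0.2050, 0.3250, 0.2900)
After 3 steps: (0.1753, 0.2128, 0.3193, 0.2928)
After 4 steps: (0.1747, 0.2133, 0.3192, 0.2928)
P(in A after 4 steps) = 0.2928

0.2928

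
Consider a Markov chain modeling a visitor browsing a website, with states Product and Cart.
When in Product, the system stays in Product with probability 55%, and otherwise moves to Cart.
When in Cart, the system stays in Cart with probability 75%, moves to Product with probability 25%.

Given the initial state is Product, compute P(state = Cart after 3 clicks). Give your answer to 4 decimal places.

0.6255

Propagate the distribution vector 3 clicks from Product.
After 0 clicks: (1.0000, 0.0000)
After 1 click: (0.5500, 0.4500)
After 2 clicks: (0.4150, 0.5850)
After 3 clicks: (0.3745, 0.6255)
P(in Cart after 3 clicks) = 0.6255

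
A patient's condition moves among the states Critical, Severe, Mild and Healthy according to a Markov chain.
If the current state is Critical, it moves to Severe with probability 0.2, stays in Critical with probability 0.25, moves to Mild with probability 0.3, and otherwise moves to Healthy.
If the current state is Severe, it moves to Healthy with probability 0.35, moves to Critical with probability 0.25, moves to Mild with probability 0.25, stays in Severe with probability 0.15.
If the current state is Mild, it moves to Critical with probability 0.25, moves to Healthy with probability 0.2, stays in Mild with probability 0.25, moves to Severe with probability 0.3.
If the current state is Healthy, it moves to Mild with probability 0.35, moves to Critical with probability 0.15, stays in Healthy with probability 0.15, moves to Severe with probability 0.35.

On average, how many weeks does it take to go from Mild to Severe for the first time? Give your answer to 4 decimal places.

Let t(s) be the expected number of weeks to first reach Severe from state s, with t(Severe) = 0. Conditioning on the first week:
t(Critical) = 1 + 0.25·t(Critical) + 0.3·t(Mild) + 0.25·t(Healthy)
t(Mild) = 1 + 0.25·t(Critical) + 0.25·t(Mild) + 0.2·t(Healthy)
t(Healthy) = 1 + 0.15·t(Critical) + 0.35·t(Mild) + 0.15·t(Healthy)
Solving: t(Critical) = 3.8217, t(Mild) = 3.4833, t(Healthy) = 3.2852.
Expected weeks from Mild to Severe: 3.4833.

3.4833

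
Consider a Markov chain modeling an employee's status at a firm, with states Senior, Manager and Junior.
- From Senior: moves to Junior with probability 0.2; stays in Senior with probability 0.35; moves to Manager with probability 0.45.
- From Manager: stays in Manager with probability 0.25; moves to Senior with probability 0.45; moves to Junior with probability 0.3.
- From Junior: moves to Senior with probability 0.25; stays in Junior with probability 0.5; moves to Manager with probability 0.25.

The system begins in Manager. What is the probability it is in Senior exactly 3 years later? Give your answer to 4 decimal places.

Propagate the distribution vector 3 years from Manager.
After 0 years: (0.0000, 1.0000, 0.0000)
After 1 year: (0.4500, 0.2500, 0.3000)
After 2 years: (0.3450, 0.3400, 0.3150)
After 3 years: (0.3525, 0.3190, 0.3285)
P(in Senior after 3 years) = 0.3525

0.3525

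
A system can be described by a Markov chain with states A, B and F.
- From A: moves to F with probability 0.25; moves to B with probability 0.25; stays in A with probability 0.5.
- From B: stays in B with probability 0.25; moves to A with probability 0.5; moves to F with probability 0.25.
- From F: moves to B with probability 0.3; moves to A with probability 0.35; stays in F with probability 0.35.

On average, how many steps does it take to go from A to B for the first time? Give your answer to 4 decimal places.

Let t(s) be the expected number of steps to first reach B from state s, with t(B) = 0. Conditioning on the first step:
t(A) = 1 + 0.5·t(A) + 0.25·t(F)
t(F) = 1 + 0.35·t(A) + 0.35·t(F)
Solving: t(A) = 3.7895, t(F) = 3.5789.
Expected steps from A to B: 3.7895.

3.7895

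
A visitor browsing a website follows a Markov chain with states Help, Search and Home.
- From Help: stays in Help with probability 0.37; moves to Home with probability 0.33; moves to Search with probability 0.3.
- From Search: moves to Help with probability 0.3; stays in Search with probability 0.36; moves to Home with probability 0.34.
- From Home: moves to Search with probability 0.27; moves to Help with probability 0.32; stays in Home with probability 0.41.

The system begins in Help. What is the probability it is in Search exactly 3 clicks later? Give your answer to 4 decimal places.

0.3077

Propagate the distribution vector 3 clicks from Help.
After 0 clicks: (1.0000, 0.0000, 0.0000)
After 1 click: (0.3700, 0.3000, 0.3300)
After 2 clicks: (0.3325, 0.3081, 0.3594)
After 3 clicks: (0.3305, 0.3077, 0.3618)
P(in Search after 3 clicks) = 0.3077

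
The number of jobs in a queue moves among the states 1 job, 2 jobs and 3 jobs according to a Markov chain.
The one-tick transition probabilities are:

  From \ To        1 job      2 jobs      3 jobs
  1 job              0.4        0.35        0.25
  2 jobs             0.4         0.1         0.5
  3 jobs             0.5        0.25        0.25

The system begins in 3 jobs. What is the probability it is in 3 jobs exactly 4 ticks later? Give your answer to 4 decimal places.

Propagate the distribution vector 4 ticks from 3 jobs.
After 0 ticks: (0.0000, 0.0000, 1.0000)
After 1 tick: (0.5000, 0.2500, 0.2500)
After 2 ticks: (0.4250, 0.2625, 0.3125)
After 3 ticks: (0.4313, 0.2531, 0.3156)
After 4 ticks: (0.4316, 0.2552, 0.3133)
P(in 3 jobs after 4 ticks) = 0.3133

0.3133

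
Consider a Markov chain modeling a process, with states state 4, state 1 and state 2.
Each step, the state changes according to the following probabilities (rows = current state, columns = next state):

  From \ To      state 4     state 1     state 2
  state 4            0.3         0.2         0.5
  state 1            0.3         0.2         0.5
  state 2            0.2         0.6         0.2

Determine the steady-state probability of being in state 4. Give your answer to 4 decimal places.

0.2615

Let the stationary distribution be π with π = πP and π_1 + π_2 + π_3 = 1.
π_1 = 0.3·π_1 + 0.3·π_2 + 0.2·π_3
π_2 = 0.2·π_1 + 0.2·π_2 + 0.6·π_3
Solving with the normalization constraint gives π = (0.2615, 0.3538, 0.3846).
So the stationary probability of state 4 is 0.2615.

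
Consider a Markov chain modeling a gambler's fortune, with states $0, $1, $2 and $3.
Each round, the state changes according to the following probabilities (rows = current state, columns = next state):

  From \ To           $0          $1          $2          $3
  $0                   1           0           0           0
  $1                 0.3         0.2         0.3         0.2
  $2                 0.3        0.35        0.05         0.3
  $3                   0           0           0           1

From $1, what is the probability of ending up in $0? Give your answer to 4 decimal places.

Let h(s) be the probability of absorption at $0 starting from transient state s. Then h($0) = 1 and h($3) = 0. By first-step analysis:
h($1) = 0.3·1 + 0.2·h($1) + 0.3·h($2) + 0.2·0
h($2) = 0.3·1 + 0.35·h($1) + 0.05·h($2) + 0.3·0
Solving: h($1) = 0.5725, h($2) = 0.5267.
Starting from $1, the probability is 0.5725.

0.5725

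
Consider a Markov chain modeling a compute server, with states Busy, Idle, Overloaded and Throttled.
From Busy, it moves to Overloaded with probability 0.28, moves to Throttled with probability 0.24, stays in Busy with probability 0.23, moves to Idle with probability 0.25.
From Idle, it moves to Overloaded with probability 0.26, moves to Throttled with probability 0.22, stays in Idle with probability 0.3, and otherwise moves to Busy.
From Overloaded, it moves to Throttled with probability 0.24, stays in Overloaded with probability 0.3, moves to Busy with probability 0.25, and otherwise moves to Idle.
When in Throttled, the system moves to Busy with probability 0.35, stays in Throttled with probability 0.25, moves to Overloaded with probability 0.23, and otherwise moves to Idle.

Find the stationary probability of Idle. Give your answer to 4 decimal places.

0.2318

Let the stationary distribution be π with π = πP and π_1 + π_2 + π_3 + π_4 = 1.
π_1 = 0.23·π_1 + 0.22·π_2 + 0.25·π_3 + 0.35·π_4
π_2 = 0.25·π_1 + 0.3·π_2 + 0.21·π_3 + 0.17·π_4
π_3 = 0.28·π_1 + 0.26·π_2 + 0.3·π_3 + 0.23·π_4
Solving with the normalization constraint gives π = (0.2616, 0.2318, 0.2689, 0.2377).
So the stationary probability of Idle is 0.2318.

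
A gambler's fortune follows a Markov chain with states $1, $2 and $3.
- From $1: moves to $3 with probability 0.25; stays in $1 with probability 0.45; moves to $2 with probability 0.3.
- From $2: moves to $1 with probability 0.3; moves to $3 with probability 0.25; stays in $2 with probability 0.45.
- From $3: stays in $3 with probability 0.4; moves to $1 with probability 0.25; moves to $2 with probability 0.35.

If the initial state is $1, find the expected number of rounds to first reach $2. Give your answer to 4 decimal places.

Let t(s) be the expected number of rounds to first reach $2 from state s, with t($2) = 0. Conditioning on the first round:
t($1) = 1 + 0.45·t($1) + 0.25·t($3)
t($3) = 1 + 0.25·t($1) + 0.4·t($3)
Solving: t($1) = 3.1776, t($3) = 2.9907.
Expected rounds from $1 to $2: 3.1776.

3.1776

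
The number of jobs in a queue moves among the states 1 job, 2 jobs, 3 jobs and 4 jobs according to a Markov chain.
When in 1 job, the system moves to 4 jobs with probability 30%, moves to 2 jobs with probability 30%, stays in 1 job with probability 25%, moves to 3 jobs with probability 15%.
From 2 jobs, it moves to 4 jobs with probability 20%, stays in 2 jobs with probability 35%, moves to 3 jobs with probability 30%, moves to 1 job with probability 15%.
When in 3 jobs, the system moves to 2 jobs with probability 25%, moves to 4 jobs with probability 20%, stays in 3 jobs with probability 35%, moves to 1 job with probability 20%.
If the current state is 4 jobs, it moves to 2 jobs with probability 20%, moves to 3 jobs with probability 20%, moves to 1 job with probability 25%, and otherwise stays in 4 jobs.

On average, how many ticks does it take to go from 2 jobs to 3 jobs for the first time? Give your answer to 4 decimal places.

Let t(s) be the expected number of ticks to first reach 3 jobs from state s, with t(3 jobs) = 0. Conditioning on the first tick:
t(1 job) = 1 + 0.25·t(1 job) + 0.3·t(2 jobs) + 0.3·t(4 jobs)
t(2 jobs) = 1 + 0.15·t(1 job) + 0.35·t(2 jobs) + 0.2·t(4 jobs)
t(4 jobs) = 1 + 0.25·t(1 job) + 0.2·t(2 jobs) + 0.35·t(4 jobs)
Solving: t(1 job) = 4.8276, t(2 jobs) = 4.0838, t(4 jobs) = 4.6518.
Expected ticks from 2 jobs to 3 jobs: 4.0838.

4.0838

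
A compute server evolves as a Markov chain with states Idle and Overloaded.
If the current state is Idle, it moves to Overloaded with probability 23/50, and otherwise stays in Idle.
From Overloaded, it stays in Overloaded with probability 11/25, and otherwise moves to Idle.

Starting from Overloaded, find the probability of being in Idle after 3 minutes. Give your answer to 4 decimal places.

0.5490

Propagate the distribution vector 3 minutes from Overloaded.
After 0 minutes: (0.0000, 1.0000)
After 1 minute: (0.5600, 0.4400)
After 2 minutes: (0.5488, 0.4512)
After 3 minutes: (0.5490, 0.4510)
P(in Idle after 3 minutes) = 0.5490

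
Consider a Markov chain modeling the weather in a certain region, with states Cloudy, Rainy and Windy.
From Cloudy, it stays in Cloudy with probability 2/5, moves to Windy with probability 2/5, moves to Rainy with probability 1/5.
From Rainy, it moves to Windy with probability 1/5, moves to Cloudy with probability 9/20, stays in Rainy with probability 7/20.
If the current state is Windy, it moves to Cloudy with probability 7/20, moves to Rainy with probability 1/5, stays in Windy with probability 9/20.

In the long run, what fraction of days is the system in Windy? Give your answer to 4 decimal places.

0.3715

Let the stationary distribution be π with π = πP and π_1 + π_2 + π_3 = 1.
π_1 = 0.4·π_1 + 0.45·π_2 + 0.35·π_3
π_2 = 0.2·π_1 + 0.35·π_2 + 0.2·π_3
Solving with the normalization constraint gives π = (0.3932, 0.2353, 0.3715).
So the stationary probability of Windy is 0.3715.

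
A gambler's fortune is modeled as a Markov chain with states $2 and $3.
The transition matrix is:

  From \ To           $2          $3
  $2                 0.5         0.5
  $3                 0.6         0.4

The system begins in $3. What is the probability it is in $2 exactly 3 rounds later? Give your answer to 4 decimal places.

Propagate the distribution vector 3 rounds from $3.
After 0 rounds: (0.0000, 1.0000)
After 1 round: (0.6000, 0.4000)
After 2 rounds: (0.5400, 0.4600)
After 3 rounds: (0.5460, 0.4540)
P(in $2 after 3 rounds) = 0.5460

0.5460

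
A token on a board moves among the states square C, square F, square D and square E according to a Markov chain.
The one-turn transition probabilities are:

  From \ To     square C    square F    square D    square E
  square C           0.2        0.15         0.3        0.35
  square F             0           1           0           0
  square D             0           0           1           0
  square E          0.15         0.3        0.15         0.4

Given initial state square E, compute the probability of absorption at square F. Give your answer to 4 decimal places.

0.6140

Let h(s) be the probability of absorption at square F starting from transient state s. Then h(square F) = 1 and h(square D) = 0. By first-step analysis:
h(square C) = 0.2·h(square C) + 0.15·1 + 0.3·0 + 0.35·h(square E)
h(square E) = 0.15·h(square C) + 0.3·1 + 0.15·0 + 0.4·h(square E)
Solving: h(square C) = 0.4561, h(square E) = 0.6140.
Starting from square E, the probability is 0.6140.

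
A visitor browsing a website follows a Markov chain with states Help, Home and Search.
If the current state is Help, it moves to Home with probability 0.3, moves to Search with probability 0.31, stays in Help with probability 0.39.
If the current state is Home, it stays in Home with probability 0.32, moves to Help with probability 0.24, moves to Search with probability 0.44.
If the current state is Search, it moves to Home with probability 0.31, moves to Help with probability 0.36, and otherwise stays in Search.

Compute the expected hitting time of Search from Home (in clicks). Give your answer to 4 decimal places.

2.4796

Let t(s) be the expected number of clicks to first reach Search from state s, with t(Search) = 0. Conditioning on the first click:
t(Help) = 1 + 0.39·t(Help) + 0.3·t(Home)
t(Home) = 1 + 0.24·t(Help) + 0.32·t(Home)
Solving: t(Help) = 2.8588, t(Home) = 2.4796.
Expected clicks from Home to Search: 2.4796.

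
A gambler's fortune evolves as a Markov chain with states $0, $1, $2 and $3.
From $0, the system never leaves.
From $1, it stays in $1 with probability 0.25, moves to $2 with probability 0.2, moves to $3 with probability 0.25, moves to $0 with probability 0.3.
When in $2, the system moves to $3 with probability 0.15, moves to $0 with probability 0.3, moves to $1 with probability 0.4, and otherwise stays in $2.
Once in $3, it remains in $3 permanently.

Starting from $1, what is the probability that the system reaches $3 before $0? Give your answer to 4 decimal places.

0.4350

Let h(s) be the probability of absorption at $3 starting from transient state s. Then h($3) = 1 and h($0) = 0. By first-step analysis:
h($1) = 0.3·0 + 0.25·h($1) + 0.2·h($2) + 0.25·1
h($2) = 0.3·0 + 0.4·h($1) + 0.15·h($2) + 0.15·1
Solving: h($1) = 0.4350, h($2) = 0.3812.
Starting from $1, the probability is 0.4350.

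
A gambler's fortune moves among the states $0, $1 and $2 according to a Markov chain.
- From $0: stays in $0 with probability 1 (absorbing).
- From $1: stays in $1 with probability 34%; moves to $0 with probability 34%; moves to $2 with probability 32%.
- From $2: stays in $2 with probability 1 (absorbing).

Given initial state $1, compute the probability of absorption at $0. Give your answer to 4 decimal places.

Let h(s) be the probability of absorption at $0 starting from transient state s. Then h($0) = 1 and h($2) = 0. By first-step analysis:
h($1) = 0.34·1 + 0.34·h($1) + 0.32·0
Solving: h($1) = 0.5152.
Starting from $1, the probability is 0.5152.

0.5152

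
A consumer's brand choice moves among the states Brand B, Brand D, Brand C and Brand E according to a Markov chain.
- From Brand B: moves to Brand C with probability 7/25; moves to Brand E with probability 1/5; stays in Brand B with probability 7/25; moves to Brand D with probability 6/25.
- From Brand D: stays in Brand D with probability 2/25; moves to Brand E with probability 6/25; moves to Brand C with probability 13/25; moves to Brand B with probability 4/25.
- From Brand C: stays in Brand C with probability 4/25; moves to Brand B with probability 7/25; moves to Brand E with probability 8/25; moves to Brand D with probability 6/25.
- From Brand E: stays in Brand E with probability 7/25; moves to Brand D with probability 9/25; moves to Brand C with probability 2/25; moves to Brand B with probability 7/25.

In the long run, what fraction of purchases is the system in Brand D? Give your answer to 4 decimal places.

Let the stationary distribution be π with π = πP and π_1 + π_2 + π_3 + π_4 = 1.
π_1 = 0.28·π_1 + 0.16·π_2 + 0.28·π_3 + 0.28·π_4
π_2 = 0.24·π_1 + 0.08·π_2 + 0.24·π_3 + 0.36·π_4
π_3 = 0.28·π_1 + 0.52·π_2 + 0.16·π_3 + 0.08·π_4
Solving with the normalization constraint gives π = (0.2519, 0.2339, 0.2536, 0.2606).
So the stationary probability of Brand D is 0.2339.

0.2339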